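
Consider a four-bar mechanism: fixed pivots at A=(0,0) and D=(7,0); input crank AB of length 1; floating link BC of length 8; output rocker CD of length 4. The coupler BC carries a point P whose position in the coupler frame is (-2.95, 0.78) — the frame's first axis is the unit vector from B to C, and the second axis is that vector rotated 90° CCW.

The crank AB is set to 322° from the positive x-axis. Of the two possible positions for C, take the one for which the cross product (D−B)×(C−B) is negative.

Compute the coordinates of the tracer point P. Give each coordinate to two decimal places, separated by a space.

A=(0,0), D=(7.00,0)
B = A + 1.00·(cos322°, sin322°) = (0.7880, -0.6157)
|BD| = 6.2424
circle(B,8.00) ∩ circle(D,4.00): a=6.9659, h=3.9340
  candidates: C₊=(7.3319,3.9862) cross=24.558; C₋=(8.1079,-3.8435) cross=-24.558
  mode - wants cross < 0 → take C=(8.1079,-3.8435) (cross=-24.558)
ex = (C−B)/|BC| = (0.9150,-0.4035); ey = (0.4035,0.9150)
P = B + -2.95·ex + 0.78·ey = (-1.5965,1.2883)

-1.60 1.29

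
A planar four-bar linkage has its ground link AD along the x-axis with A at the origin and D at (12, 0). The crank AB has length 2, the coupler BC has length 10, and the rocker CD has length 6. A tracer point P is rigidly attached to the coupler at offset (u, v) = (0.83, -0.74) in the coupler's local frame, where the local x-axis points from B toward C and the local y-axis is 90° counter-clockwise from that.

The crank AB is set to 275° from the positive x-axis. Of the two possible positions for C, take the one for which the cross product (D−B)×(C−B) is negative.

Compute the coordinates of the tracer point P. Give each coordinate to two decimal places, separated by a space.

0.69 -2.98

A=(0,0), D=(12.00,0)
B = A + 2.00·(cos275°, sin275°) = (0.1743, -1.9924)
|BD| = 11.9924
circle(B,10.00) ∩ circle(D,6.00): a=8.6645, h=4.9926
  candidates: C₊=(7.8890,4.3703) cross=59.873; C₋=(9.5479,-5.4761) cross=-59.873
  mode - wants cross < 0 → take C=(9.5479,-5.4761) (cross=-59.873)
ex = (C−B)/|BC| = (0.9374,-0.3484); ey = (0.3484,0.9374)
P = B + 0.83·ex + -0.74·ey = (0.6945,-2.9752)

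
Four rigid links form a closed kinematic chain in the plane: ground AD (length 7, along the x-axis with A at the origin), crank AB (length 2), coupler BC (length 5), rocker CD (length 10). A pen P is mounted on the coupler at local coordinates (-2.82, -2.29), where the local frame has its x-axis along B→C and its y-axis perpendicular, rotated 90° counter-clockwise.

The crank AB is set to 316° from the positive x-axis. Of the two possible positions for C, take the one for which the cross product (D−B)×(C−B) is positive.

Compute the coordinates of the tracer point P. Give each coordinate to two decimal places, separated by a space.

5.01 -0.73

A=(0,0), D=(7.00,0)
B = A + 2.00·(cos316°, sin316°) = (1.4387, -1.3893)
|BD| = 5.7322
circle(B,5.00) ∩ circle(D,10.00): a=-3.6758, h=3.3894
  candidates: C₊=(-2.9491,1.0081) cross=19.429; C₋=(-1.3061,-5.5686) cross=-19.429
  mode + wants cross > 0 → take C=(-2.9491,1.0081) (cross=19.429)
ex = (C−B)/|BC| = (-0.8775,0.4795); ey = (-0.4795,-0.8775)
P = B + -2.82·ex + -2.29·ey = (5.0114,-0.7319)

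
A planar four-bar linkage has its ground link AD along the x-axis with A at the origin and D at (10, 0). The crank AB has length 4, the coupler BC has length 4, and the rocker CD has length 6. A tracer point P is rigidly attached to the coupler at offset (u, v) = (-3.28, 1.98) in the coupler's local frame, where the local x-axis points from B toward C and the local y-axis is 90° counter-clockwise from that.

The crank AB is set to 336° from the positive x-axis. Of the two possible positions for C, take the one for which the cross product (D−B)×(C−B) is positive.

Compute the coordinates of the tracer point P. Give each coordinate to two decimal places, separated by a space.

A=(0,0), D=(10.00,0)
B = A + 4.00·(cos336°, sin336°) = (3.6542, -1.6269)
|BD| = 6.5511
circle(B,4.00) ∩ circle(D,6.00): a=1.7491, h=3.5973
  candidates: C₊=(4.4551,2.2921) cross=23.566; C₋=(6.2418,-4.6772) cross=-23.566
  mode + wants cross > 0 → take C=(4.4551,2.2921) (cross=23.566)
ex = (C−B)/|BC| = (0.2002,0.9798); ey = (-0.9798,0.2002)
P = B + -3.28·ex + 1.98·ey = (1.0576,-4.4441)

1.06 -4.44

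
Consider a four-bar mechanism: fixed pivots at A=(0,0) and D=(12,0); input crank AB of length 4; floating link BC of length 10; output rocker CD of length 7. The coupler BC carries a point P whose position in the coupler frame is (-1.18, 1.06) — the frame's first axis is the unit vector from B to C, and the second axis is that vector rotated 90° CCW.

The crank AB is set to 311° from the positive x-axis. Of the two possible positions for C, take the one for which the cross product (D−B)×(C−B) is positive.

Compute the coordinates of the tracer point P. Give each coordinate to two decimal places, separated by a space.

1.11 -3.49

A=(0,0), D=(12.00,0)
B = A + 4.00·(cos311°, sin311°) = (2.6242, -3.0188)
|BD| = 9.8498
circle(B,10.00) ∩ circle(D,7.00): a=7.5138, h=6.5987
  candidates: C₊=(7.7540,5.5652) cross=64.996; C₋=(11.7988,-6.9971) cross=-64.996
  mode + wants cross > 0 → take C=(7.7540,5.5652) (cross=64.996)
ex = (C−B)/|BC| = (0.5130,0.8584); ey = (-0.8584,0.5130)
P = B + -1.18·ex + 1.06·ey = (1.1090,-3.4880)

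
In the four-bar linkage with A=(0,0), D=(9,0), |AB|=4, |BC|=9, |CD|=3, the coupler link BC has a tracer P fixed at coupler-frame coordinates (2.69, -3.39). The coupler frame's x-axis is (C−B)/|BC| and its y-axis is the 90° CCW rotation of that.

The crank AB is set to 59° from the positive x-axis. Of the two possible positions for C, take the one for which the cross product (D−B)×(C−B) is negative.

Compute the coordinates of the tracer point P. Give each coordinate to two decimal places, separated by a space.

A=(0,0), D=(9.00,0)
B = A + 4.00·(cos59°, sin59°) = (2.0602, 3.4287)
|BD| = 7.7406
circle(B,9.00) ∩ circle(D,3.00): a=8.5211, h=2.8967
  candidates: C₊=(10.9828,2.2513) cross=22.422; C₋=(8.4167,-2.9427) cross=-22.422
  mode - wants cross < 0 → take C=(8.4167,-2.9427) (cross=-22.422)
ex = (C−B)/|BC| = (0.7063,-0.7079); ey = (0.7079,0.7063)
P = B + 2.69·ex + -3.39·ey = (1.5601,-0.8700)

1.56 -0.87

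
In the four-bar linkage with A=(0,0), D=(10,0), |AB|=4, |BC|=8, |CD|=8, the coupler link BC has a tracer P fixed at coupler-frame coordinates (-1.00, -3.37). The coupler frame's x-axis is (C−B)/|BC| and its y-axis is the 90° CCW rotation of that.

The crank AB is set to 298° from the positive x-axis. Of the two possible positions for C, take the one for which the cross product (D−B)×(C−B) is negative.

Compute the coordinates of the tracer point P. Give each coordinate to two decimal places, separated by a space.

A=(0,0), D=(10.00,0)
B = A + 4.00·(cos298°, sin298°) = (1.8779, -3.5318)
|BD| = 8.8568
circle(B,8.00) ∩ circle(D,8.00): a=4.4284, h=6.6625
  candidates: C₊=(3.2821,4.3440) cross=59.009; C₋=(8.5957,-7.8758) cross=-59.009
  mode - wants cross < 0 → take C=(8.5957,-7.8758) (cross=-59.009)
ex = (C−B)/|BC| = (0.8397,-0.5430); ey = (0.5430,0.8397)
P = B + -1.00·ex + -3.37·ey = (-0.7918,-5.8187)

-0.79 -5.82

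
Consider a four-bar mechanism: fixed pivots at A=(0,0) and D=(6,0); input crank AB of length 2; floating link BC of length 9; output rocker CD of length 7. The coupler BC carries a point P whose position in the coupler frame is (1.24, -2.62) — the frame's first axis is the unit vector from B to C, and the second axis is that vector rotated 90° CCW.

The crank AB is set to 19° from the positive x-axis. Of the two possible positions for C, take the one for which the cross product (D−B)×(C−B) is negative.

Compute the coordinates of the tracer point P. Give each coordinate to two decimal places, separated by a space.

0.33 -1.79

A=(0,0), D=(6.00,0)
B = A + 2.00·(cos19°, sin19°) = (1.8910, 0.6511)
|BD| = 4.1602
circle(B,9.00) ∩ circle(D,7.00): a=5.9261, h=6.7736
  candidates: C₊=(8.8042,6.4138) cross=28.180; C₋=(6.6839,-6.9665) cross=-28.180
  mode - wants cross < 0 → take C=(6.6839,-6.9665) (cross=-28.180)
ex = (C−B)/|BC| = (0.5325,-0.8464); ey = (0.8464,0.5325)
P = B + 1.24·ex + -2.62·ey = (0.3338,-1.7937)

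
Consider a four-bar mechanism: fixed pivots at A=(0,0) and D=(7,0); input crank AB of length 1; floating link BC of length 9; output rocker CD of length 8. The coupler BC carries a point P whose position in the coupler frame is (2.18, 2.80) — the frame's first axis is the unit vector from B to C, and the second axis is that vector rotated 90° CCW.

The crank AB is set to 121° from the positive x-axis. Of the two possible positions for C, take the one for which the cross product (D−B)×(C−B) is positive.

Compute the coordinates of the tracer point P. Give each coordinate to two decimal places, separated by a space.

A=(0,0), D=(7.00,0)
B = A + 1.00·(cos121°, sin121°) = (-0.5150, 0.8572)
|BD| = 7.5638
circle(B,9.00) ∩ circle(D,8.00): a=4.9057, h=7.5455
  candidates: C₊=(5.2141,7.7981) cross=57.072; C₋=(3.5039,-7.1957) cross=-57.072
  mode + wants cross > 0 → take C=(5.2141,7.7981) (cross=57.072)
ex = (C−B)/|BC| = (0.6366,0.7712); ey = (-0.7712,0.6366)
P = B + 2.18·ex + 2.80·ey = (-1.2867,4.3208)

-1.29 4.32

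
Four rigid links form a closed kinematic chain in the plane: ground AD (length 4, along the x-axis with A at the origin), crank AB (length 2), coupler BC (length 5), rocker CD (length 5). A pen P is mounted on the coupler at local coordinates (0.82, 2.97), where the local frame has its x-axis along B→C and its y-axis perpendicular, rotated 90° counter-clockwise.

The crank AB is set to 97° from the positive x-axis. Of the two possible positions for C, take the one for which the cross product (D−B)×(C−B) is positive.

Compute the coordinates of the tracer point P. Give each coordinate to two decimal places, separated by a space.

A=(0,0), D=(4.00,0)
B = A + 2.00·(cos97°, sin97°) = (-0.2437, 1.9851)
|BD| = 4.6851
circle(B,5.00) ∩ circle(D,5.00): a=2.3425, h=4.4173
  candidates: C₊=(3.7498,4.9937) cross=20.695; C₋=(0.0065,-3.0086) cross=-20.695
  mode + wants cross > 0 → take C=(3.7498,4.9937) (cross=20.695)
ex = (C−B)/|BC| = (0.7987,0.6017); ey = (-0.6017,0.7987)
P = B + 0.82·ex + 2.97·ey = (-1.3759,4.8507)

-1.38 4.85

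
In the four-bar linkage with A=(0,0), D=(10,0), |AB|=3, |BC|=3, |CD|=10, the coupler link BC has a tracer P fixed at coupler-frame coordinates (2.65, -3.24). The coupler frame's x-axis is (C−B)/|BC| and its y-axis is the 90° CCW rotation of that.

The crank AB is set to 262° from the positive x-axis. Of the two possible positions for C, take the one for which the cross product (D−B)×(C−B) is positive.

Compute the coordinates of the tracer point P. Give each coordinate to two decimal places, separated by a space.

3.16 -0.80

A=(0,0), D=(10.00,0)
B = A + 3.00·(cos262°, sin262°) = (-0.4175, -2.9708)
|BD| = 10.8328
circle(B,3.00) ∩ circle(D,10.00): a=1.2162, h=2.7424
  candidates: C₊=(0.0000,0.0000) cross=29.708; C₋=(1.5042,-5.2745) cross=-29.708
  mode + wants cross > 0 → take C=(0.0000,0.0000) (cross=29.708)
ex = (C−B)/|BC| = (0.1392,0.9903); ey = (-0.9903,0.1392)
P = B + 2.65·ex + -3.24·ey = (3.1598,-0.7975)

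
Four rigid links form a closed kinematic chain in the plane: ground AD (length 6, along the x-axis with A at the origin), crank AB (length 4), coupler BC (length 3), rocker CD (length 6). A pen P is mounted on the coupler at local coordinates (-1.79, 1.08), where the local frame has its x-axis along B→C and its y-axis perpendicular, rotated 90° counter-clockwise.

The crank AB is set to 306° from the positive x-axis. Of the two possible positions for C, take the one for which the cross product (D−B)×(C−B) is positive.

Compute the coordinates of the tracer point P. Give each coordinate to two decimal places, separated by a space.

2.95 -5.24

A=(0,0), D=(6.00,0)
B = A + 4.00·(cos306°, sin306°) = (2.3511, -3.2361)
|BD| = 4.8771
circle(B,3.00) ∩ circle(D,6.00): a=-0.3295, h=2.9819
  candidates: C₊=(0.1261,-1.2238) cross=14.543; C₋=(4.0832,-5.6856) cross=-14.543
  mode + wants cross > 0 → take C=(0.1261,-1.2238) (cross=14.543)
ex = (C−B)/|BC| = (-0.7417,0.6708); ey = (-0.6708,-0.7417)
P = B + -1.79·ex + 1.08·ey = (2.9543,-5.2377)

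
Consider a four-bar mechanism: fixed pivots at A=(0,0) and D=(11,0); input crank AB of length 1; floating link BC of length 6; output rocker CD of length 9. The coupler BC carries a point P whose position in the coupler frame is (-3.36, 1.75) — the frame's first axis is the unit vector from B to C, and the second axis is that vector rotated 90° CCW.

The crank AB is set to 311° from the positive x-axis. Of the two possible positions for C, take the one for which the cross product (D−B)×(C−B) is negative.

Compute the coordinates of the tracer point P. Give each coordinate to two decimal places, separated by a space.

0.20 3.01

A=(0,0), D=(11.00,0)
B = A + 1.00·(cos311°, sin311°) = (0.6561, -0.7547)
|BD| = 10.3714
circle(B,6.00) ∩ circle(D,9.00): a=3.0163, h=5.1867
  candidates: C₊=(3.2869,4.6377) cross=53.794; C₋=(4.0418,-5.7082) cross=-53.794
  mode - wants cross < 0 → take C=(4.0418,-5.7082) (cross=-53.794)
ex = (C−B)/|BC| = (0.5643,-0.8256); ey = (0.8256,0.5643)
P = B + -3.36·ex + 1.75·ey = (0.2048,3.0067)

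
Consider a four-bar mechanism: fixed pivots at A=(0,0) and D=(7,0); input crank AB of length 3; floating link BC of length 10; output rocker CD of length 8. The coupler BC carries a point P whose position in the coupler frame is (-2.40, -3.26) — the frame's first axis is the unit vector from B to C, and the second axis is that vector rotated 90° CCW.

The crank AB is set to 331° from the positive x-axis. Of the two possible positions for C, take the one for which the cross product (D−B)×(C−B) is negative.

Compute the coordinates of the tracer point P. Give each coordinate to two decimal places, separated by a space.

A=(0,0), D=(7.00,0)
B = A + 3.00·(cos331°, sin331°) = (2.6239, -1.4544)
|BD| = 4.6115
circle(B,10.00) ∩ circle(D,8.00): a=6.2090, h=7.8389
  candidates: C₊=(6.0437,7.9426) cross=36.149; C₋=(10.9883,-6.9349) cross=-36.149
  mode - wants cross < 0 → take C=(10.9883,-6.9349) (cross=-36.149)
ex = (C−B)/|BC| = (0.8364,-0.5481); ey = (0.5481,0.8364)
P = B + -2.40·ex + -3.26·ey = (-1.1703,-2.8659)

-1.17 -2.87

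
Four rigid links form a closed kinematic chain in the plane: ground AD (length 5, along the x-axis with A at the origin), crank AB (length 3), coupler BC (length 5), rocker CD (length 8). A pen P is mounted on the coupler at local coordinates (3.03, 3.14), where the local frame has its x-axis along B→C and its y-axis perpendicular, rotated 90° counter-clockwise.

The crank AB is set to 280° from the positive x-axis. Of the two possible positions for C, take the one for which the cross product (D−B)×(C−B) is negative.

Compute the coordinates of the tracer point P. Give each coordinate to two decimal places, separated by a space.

A=(0,0), D=(5.00,0)
B = A + 3.00·(cos280°, sin280°) = (0.5209, -2.9544)
|BD| = 5.3657
circle(B,5.00) ∩ circle(D,8.00): a=-0.9514, h=4.9087
  candidates: C₊=(-2.9760,0.6193) cross=26.338; C₋=(2.4296,-7.5758) cross=-26.338
  mode - wants cross < 0 → take C=(2.4296,-7.5758) (cross=-26.338)
ex = (C−B)/|BC| = (0.3817,-0.9243); ey = (0.9243,0.3817)
P = B + 3.03·ex + 3.14·ey = (4.5798,-4.5564)

4.58 -4.56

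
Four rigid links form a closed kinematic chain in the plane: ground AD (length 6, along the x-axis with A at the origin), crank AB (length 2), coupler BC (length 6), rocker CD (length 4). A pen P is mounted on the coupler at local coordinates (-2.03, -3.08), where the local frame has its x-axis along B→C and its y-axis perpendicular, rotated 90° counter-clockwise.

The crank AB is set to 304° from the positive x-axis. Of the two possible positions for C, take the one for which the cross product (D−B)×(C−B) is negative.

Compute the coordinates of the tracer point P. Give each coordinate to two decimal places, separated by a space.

-1.93 -3.73

A=(0,0), D=(6.00,0)
B = A + 2.00·(cos304°, sin304°) = (1.1184, -1.6581)
|BD| = 5.1555
circle(B,6.00) ∩ circle(D,4.00): a=4.5174, h=3.9488
  candidates: C₊=(4.1258,3.5338) cross=20.358; C₋=(6.6658,-3.9442) cross=-20.358
  mode - wants cross < 0 → take C=(6.6658,-3.9442) (cross=-20.358)
ex = (C−B)/|BC| = (0.9246,-0.3810); ey = (0.3810,0.9246)
P = B + -2.03·ex + -3.08·ey = (-1.9320,-3.7323)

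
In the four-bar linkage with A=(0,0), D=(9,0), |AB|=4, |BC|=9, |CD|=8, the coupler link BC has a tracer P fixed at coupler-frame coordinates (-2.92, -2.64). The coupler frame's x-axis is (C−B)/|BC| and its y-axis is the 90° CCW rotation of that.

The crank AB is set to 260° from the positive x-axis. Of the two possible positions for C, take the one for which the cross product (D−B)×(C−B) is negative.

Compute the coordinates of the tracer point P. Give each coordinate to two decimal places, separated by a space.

-4.47 -5.05

A=(0,0), D=(9.00,0)
B = A + 4.00·(cos260°, sin260°) = (-0.6946, -3.9392)
|BD| = 10.4644
circle(B,9.00) ∩ circle(D,8.00): a=6.0445, h=6.6682
  candidates: C₊=(2.3950,4.5138) cross=69.778; C₋=(7.4154,-7.8415) cross=-69.778
  mode - wants cross < 0 → take C=(7.4154,-7.8415) (cross=-69.778)
ex = (C−B)/|BC| = (0.9011,-0.4336); ey = (0.4336,0.9011)
P = B + -2.92·ex + -2.64·ey = (-4.4705,-5.0521)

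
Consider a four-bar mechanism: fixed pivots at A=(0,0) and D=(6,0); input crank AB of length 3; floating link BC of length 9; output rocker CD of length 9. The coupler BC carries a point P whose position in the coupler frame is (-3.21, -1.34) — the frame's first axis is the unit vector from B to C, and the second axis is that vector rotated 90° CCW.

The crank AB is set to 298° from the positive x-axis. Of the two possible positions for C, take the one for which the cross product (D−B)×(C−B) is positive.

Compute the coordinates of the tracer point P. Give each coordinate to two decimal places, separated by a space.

3.43 -5.48

A=(0,0), D=(6.00,0)
B = A + 3.00·(cos298°, sin298°) = (1.4084, -2.6488)
|BD| = 5.3009
circle(B,9.00) ∩ circle(D,9.00): a=2.6504, h=8.6009
  candidates: C₊=(-0.5937,6.1256) cross=45.592; C₋=(8.0021,-8.7745) cross=-45.592
  mode + wants cross > 0 → take C=(-0.5937,6.1256) (cross=45.592)
ex = (C−B)/|BC| = (-0.2225,0.9749); ey = (-0.9749,-0.2225)
P = B + -3.21·ex + -1.34·ey = (3.4289,-5.4803)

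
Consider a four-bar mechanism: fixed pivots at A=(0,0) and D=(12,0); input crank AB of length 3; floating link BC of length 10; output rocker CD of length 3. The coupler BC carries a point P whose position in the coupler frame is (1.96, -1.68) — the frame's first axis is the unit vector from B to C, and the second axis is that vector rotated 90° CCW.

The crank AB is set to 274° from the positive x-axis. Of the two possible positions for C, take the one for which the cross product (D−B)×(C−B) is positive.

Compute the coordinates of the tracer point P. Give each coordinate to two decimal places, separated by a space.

A=(0,0), D=(12.00,0)
B = A + 3.00·(cos274°, sin274°) = (0.2093, -2.9927)
|BD| = 12.1646
circle(B,10.00) ∩ circle(D,3.00): a=9.8227, h=1.8749
  candidates: C₊=(9.2688,1.2411) cross=22.808; C₋=(10.1913,-2.3934) cross=-22.808
  mode + wants cross > 0 → take C=(9.2688,1.2411) (cross=22.808)
ex = (C−B)/|BC| = (0.9060,0.4234); ey = (-0.4234,0.9060)
P = B + 1.96·ex + -1.68·ey = (2.6962,-3.6849)

2.70 -3.68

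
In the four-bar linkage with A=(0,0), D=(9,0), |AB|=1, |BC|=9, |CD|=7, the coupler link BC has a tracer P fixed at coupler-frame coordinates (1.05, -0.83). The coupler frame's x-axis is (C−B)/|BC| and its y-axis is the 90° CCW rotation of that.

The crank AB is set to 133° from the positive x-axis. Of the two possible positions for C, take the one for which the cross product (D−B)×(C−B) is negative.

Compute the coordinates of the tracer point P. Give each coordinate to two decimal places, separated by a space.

-0.60 -0.60

A=(0,0), D=(9.00,0)
B = A + 1.00·(cos133°, sin133°) = (-0.6820, 0.7314)
|BD| = 9.7096
circle(B,9.00) ∩ circle(D,7.00): a=6.5026, h=6.2222
  candidates: C₊=(6.2708,6.4461) cross=60.415; C₋=(5.3335,-5.9630) cross=-60.415
  mode - wants cross < 0 → take C=(5.3335,-5.9630) (cross=-60.415)
ex = (C−B)/|BC| = (0.6684,-0.7438); ey = (0.7438,0.6684)
P = B + 1.05·ex + -0.83·ey = (-0.5976,-0.6044)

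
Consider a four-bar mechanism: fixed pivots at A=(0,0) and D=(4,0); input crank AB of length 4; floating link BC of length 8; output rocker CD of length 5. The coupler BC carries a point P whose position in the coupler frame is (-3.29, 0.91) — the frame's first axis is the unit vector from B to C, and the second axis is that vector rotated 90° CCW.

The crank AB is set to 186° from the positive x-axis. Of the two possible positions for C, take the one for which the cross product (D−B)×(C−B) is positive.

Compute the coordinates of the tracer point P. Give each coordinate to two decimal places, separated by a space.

-7.10 -1.81

A=(0,0), D=(4.00,0)
B = A + 4.00·(cos186°, sin186°) = (-3.9781, -0.4181)
|BD| = 7.9890
circle(B,8.00) ∩ circle(D,5.00): a=6.4354, h=4.7525
  candidates: C₊=(2.1997,4.6647) cross=37.968; C₋=(2.6972,-4.8273) cross=-37.968
  mode + wants cross > 0 → take C=(2.1997,4.6647) (cross=37.968)
ex = (C−B)/|BC| = (0.7722,0.6353); ey = (-0.6353,0.7722)
P = B + -3.29·ex + 0.91·ey = (-7.0969,-1.8057)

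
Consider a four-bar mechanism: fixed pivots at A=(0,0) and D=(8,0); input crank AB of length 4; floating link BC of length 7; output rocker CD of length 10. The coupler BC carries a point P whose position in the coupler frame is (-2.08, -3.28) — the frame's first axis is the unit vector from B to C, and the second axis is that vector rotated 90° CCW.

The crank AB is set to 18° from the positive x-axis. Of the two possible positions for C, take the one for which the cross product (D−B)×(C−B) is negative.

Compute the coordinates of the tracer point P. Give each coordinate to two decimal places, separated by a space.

3.14 5.06

A=(0,0), D=(8.00,0)
B = A + 4.00·(cos18°, sin18°) = (3.8042, 1.2361)
|BD| = 4.3741
circle(B,7.00) ∩ circle(D,10.00): a=-3.6428, h=5.9775
  candidates: C₊=(1.9991,7.9993) cross=26.146; C₋=(-1.3793,-3.4683) cross=-26.146
  mode - wants cross < 0 → take C=(-1.3793,-3.4683) (cross=-26.146)
ex = (C−B)/|BC| = (-0.7405,-0.6721); ey = (0.6721,-0.7405)
P = B + -2.08·ex + -3.28·ey = (3.1401,5.0628)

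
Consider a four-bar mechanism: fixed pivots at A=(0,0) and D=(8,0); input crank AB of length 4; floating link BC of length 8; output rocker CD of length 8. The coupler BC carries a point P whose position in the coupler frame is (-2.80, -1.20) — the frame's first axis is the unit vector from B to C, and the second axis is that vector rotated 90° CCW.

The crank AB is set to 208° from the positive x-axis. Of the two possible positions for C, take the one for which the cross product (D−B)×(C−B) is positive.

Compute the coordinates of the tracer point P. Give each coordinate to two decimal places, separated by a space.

-4.29 -4.83

A=(0,0), D=(8.00,0)
B = A + 4.00·(cos208°, sin208°) = (-3.5318, -1.8779)
|BD| = 11.6837
circle(B,8.00) ∩ circle(D,8.00): a=5.8418, h=5.4656
  candidates: C₊=(1.3556,4.4556) cross=63.858; C₋=(3.1126,-6.3335) cross=-63.858
  mode + wants cross > 0 → take C=(1.3556,4.4556) (cross=63.858)
ex = (C−B)/|BC| = (0.6109,0.7917); ey = (-0.7917,0.6109)
P = B + -2.80·ex + -1.20·ey = (-4.2924,-4.8277)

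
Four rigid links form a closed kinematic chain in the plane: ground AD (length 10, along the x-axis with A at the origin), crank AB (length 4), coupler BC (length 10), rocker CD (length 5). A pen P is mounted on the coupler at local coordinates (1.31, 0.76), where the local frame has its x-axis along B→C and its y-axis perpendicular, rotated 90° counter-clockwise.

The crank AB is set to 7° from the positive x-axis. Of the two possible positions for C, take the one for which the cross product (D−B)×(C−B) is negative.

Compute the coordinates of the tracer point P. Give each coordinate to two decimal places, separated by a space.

A=(0,0), D=(10.00,0)
B = A + 4.00·(cos7°, sin7°) = (3.9702, 0.4875)
|BD| = 6.0495
circle(B,10.00) ∩ circle(D,5.00): a=9.2236, h=3.8633
  candidates: C₊=(13.4751,3.5949) cross=23.371; C₋=(12.8525,-4.1065) cross=-23.371
  mode - wants cross < 0 → take C=(12.8525,-4.1065) (cross=-23.371)
ex = (C−B)/|BC| = (0.8882,-0.4594); ey = (0.4594,0.8882)
P = B + 1.31·ex + 0.76·ey = (5.4829,0.5607)

5.48 0.56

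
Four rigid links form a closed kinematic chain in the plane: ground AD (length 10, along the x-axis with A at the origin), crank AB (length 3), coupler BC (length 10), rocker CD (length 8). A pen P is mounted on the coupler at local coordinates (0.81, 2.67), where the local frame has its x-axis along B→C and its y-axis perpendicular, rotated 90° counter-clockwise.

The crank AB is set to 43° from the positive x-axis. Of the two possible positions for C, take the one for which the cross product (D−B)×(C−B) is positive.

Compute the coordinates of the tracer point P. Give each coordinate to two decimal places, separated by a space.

A=(0,0), D=(10.00,0)
B = A + 3.00·(cos43°, sin43°) = (2.1941, 2.0460)
|BD| = 8.0696
circle(B,10.00) ∩ circle(D,8.00): a=6.2654, h=7.7939
  candidates: C₊=(10.2308,7.9967) cross=62.894; C₋=(6.2786,-7.0818) cross=-62.894
  mode + wants cross > 0 → take C=(10.2308,7.9967) (cross=62.894)
ex = (C−B)/|BC| = (0.8037,0.5951); ey = (-0.5951,0.8037)
P = B + 0.81·ex + 2.67·ey = (1.2562,4.6738)

1.26 4.67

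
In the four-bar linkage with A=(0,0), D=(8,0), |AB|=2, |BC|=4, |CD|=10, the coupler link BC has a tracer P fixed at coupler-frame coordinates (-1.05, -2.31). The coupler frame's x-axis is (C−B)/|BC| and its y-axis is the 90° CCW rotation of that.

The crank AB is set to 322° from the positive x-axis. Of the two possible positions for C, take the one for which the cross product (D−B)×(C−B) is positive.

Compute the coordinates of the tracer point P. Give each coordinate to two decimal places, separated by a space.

A=(0,0), D=(8.00,0)
B = A + 2.00·(cos322°, sin322°) = (1.5760, -1.2313)
|BD| = 6.5409
circle(B,4.00) ∩ circle(D,10.00): a=-3.1507, h=2.4644
  candidates: C₊=(-1.9822,0.5959) cross=16.120; C₋=(-1.0544,-4.2448) cross=-16.120
  mode + wants cross > 0 → take C=(-1.9822,0.5959) (cross=16.120)
ex = (C−B)/|BC| = (-0.8896,0.4568); ey = (-0.4568,-0.8896)
P = B + -1.05·ex + -2.31·ey = (3.5653,0.3439)

3.57 0.34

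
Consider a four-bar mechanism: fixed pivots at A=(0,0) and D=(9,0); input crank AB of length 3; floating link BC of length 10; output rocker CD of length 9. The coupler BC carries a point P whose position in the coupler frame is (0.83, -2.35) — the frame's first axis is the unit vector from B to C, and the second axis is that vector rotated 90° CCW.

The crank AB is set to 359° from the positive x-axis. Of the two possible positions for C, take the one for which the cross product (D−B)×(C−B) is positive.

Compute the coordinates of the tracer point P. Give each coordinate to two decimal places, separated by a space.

A=(0,0), D=(9.00,0)
B = A + 3.00·(cos359°, sin359°) = (2.9995, -0.0524)
|BD| = 6.0007
circle(B,10.00) ∩ circle(D,9.00): a=4.5835, h=8.8877
  candidates: C₊=(7.5053,8.8750) cross=53.332; C₋=(7.6604,-8.8997) cross=-53.332
  mode + wants cross > 0 → take C=(7.5053,8.8750) (cross=53.332)
ex = (C−B)/|BC| = (0.4506,0.8927); ey = (-0.8927,0.4506)
P = B + 0.83·ex + -2.35·ey = (5.4715,-0.3702)

5.47 -0.37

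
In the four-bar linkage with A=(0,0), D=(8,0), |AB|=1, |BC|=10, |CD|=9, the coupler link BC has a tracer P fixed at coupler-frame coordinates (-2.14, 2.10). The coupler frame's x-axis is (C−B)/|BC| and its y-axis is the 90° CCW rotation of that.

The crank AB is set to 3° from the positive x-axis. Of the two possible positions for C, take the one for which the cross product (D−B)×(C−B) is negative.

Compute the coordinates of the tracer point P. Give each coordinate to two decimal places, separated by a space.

1.82 2.94

A=(0,0), D=(8.00,0)
B = A + 1.00·(cos3°, sin3°) = (0.9986, 0.0523)
|BD| = 7.0016
circle(B,10.00) ∩ circle(D,9.00): a=4.8576, h=8.7409
  candidates: C₊=(5.9215,8.7567) cross=61.200; C₋=(5.7908,-8.7246) cross=-61.200
  mode - wants cross < 0 → take C=(5.7908,-8.7246) (cross=-61.200)
ex = (C−B)/|BC| = (0.4792,-0.8777); ey = (0.8777,0.4792)
P = B + -2.14·ex + 2.10·ey = (1.8163,2.9370)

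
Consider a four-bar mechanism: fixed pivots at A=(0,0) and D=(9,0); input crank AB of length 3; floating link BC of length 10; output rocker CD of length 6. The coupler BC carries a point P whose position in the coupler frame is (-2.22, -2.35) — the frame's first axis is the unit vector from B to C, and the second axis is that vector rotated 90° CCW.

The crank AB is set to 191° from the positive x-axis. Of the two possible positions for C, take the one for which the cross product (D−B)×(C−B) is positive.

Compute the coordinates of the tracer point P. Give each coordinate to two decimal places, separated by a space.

A=(0,0), D=(9.00,0)
B = A + 3.00·(cos191°, sin191°) = (-2.9449, -0.5724)
|BD| = 11.9586
circle(B,10.00) ∩ circle(D,6.00): a=8.6552, h=5.0088
  candidates: C₊=(5.4606,4.8449) cross=59.898; C₋=(5.9401,-5.1611) cross=-59.898
  mode + wants cross > 0 → take C=(5.4606,4.8449) (cross=59.898)
ex = (C−B)/|BC| = (0.8406,0.5417); ey = (-0.5417,0.8406)
P = B + -2.22·ex + -2.35·ey = (-3.5378,-3.7504)

-3.54 -3.75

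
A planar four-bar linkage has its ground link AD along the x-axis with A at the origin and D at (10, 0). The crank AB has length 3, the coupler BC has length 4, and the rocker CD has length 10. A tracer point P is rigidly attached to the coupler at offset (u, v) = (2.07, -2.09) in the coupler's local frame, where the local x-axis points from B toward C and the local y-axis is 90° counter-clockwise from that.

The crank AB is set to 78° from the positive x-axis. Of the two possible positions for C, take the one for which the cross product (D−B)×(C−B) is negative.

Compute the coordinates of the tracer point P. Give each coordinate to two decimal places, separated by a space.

-1.74 1.18

A=(0,0), D=(10.00,0)
B = A + 3.00·(cos78°, sin78°) = (0.6237, 2.9344)
|BD| = 9.8247
circle(B,4.00) ∩ circle(D,10.00): a=0.6374, h=3.9489
  candidates: C₊=(2.4115,6.5127) cross=38.797; C₋=(0.0526,-1.0246) cross=-38.797
  mode - wants cross < 0 → take C=(0.0526,-1.0246) (cross=-38.797)
ex = (C−B)/|BC| = (-0.1428,-0.9898); ey = (0.9898,-0.1428)
P = B + 2.07·ex + -2.09·ey = (-1.7404,1.1841)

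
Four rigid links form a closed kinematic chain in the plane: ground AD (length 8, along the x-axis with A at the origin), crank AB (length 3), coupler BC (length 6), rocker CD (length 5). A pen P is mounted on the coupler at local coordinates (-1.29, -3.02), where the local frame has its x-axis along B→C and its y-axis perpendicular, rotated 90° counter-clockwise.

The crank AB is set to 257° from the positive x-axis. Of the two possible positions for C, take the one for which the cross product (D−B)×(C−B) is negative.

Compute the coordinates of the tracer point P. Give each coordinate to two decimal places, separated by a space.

-2.55 -5.62

A=(0,0), D=(8.00,0)
B = A + 3.00·(cos257°, sin257°) = (-0.6749, -2.9231)
|BD| = 9.1541
circle(B,6.00) ∩ circle(D,5.00): a=5.1779, h=3.0314
  candidates: C₊=(3.2639,1.6030) cross=27.750; C₋=(5.1999,-4.1424) cross=-27.750
  mode - wants cross < 0 → take C=(5.1999,-4.1424) (cross=-27.750)
ex = (C−B)/|BC| = (0.9791,-0.2032); ey = (0.2032,0.9791)
P = B + -1.29·ex + -3.02·ey = (-2.5517,-5.6179)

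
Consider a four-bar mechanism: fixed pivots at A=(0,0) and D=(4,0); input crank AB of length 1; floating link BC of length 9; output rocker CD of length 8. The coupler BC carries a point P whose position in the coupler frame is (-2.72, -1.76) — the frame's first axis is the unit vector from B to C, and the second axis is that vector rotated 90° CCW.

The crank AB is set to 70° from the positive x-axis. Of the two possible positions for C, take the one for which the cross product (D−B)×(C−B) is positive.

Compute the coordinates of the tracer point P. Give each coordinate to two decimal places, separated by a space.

-0.16 -2.26

A=(0,0), D=(4.00,0)
B = A + 1.00·(cos70°, sin70°) = (0.3420, 0.9397)
|BD| = 3.7767
circle(B,9.00) ∩ circle(D,8.00): a=4.1390, h=7.9918
  candidates: C₊=(6.3393,7.6503) cross=30.183; C₋=(2.3624,-7.8306) cross=-30.183
  mode + wants cross > 0 → take C=(6.3393,7.6503) (cross=30.183)
ex = (C−B)/|BC| = (0.6664,0.7456); ey = (-0.7456,0.6664)
P = B + -2.72·ex + -1.76·ey = (-0.1582,-2.2612)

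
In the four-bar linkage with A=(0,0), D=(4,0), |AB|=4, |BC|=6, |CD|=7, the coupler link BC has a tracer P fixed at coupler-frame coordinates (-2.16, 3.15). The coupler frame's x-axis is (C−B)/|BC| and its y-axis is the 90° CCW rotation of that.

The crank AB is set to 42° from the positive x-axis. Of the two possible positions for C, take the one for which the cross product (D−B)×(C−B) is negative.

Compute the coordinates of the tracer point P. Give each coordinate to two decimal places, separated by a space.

A=(0,0), D=(4.00,0)
B = A + 4.00·(cos42°, sin42°) = (2.9726, 2.6765)
|BD| = 2.8669
circle(B,6.00) ∩ circle(D,7.00): a=-0.8338, h=5.9418
  candidates: C₊=(8.2209,5.5842) cross=17.035; C₋=(-2.8733,1.3255) cross=-17.035
  mode - wants cross < 0 → take C=(-2.8733,1.3255) (cross=-17.035)
ex = (C−B)/|BC| = (-0.9743,-0.2252); ey = (0.2252,-0.9743)
P = B + -2.16·ex + 3.15·ey = (5.7864,0.0938)

5.79 0.09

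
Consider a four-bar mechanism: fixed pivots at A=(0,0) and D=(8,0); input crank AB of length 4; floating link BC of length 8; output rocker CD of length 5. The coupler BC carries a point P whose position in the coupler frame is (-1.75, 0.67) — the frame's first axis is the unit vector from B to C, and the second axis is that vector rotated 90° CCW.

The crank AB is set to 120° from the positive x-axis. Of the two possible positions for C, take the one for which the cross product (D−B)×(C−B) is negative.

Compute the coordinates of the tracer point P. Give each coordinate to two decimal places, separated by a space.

A=(0,0), D=(8.00,0)
B = A + 4.00·(cos120°, sin120°) = (-2.0000, 3.4641)
|BD| = 10.5830
circle(B,8.00) ∩ circle(D,5.00): a=7.1341, h=3.6201
  candidates: C₊=(5.9260,4.5496) cross=38.311; C₋=(3.5561,-2.2917) cross=-38.311
  mode - wants cross < 0 → take C=(3.5561,-2.2917) (cross=-38.311)
ex = (C−B)/|BC| = (0.6945,-0.7195); ey = (0.7195,0.6945)
P = B + -1.75·ex + 0.67·ey = (-2.7334,5.1885)

-2.73 5.19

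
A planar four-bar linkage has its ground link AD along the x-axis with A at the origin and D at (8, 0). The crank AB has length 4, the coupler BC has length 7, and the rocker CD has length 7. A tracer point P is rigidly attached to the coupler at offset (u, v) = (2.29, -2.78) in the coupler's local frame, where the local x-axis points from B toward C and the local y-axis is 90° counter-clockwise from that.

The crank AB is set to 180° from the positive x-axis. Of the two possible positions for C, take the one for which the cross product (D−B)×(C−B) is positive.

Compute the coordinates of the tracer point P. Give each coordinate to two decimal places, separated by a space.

A=(0,0), D=(8.00,0)
B = A + 4.00·(cos180°, sin180°) = (-4.0000, 0.0000)
|BD| = 12.0000
circle(B,7.00) ∩ circle(D,7.00): a=6.0000, h=3.6056
  candidates: C₊=(2.0000,3.6056) cross=43.267; C₋=(2.0000,-3.6056) cross=-43.267
  mode + wants cross > 0 → take C=(2.0000,3.6056) (cross=43.267)
ex = (C−B)/|BC| = (0.8571,0.5151); ey = (-0.5151,0.8571)
P = B + 2.29·ex + -2.78·ey = (-0.6052,-1.2033)

-0.61 -1.20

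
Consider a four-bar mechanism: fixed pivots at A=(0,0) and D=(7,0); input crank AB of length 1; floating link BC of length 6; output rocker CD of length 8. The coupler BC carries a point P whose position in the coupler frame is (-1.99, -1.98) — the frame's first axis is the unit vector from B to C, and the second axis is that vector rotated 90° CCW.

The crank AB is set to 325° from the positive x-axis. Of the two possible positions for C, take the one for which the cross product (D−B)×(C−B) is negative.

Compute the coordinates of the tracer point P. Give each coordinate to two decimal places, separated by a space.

-1.57 0.90

A=(0,0), D=(7.00,0)
B = A + 1.00·(cos325°, sin325°) = (0.8192, -0.5736)
|BD| = 6.2074
circle(B,6.00) ∩ circle(D,8.00): a=0.8483, h=5.9397
  candidates: C₊=(1.1150,5.4191) cross=36.870; C₋=(2.2127,-6.4095) cross=-36.870
  mode - wants cross < 0 → take C=(2.2127,-6.4095) (cross=-36.870)
ex = (C−B)/|BC| = (0.2323,-0.9727); ey = (0.9727,0.2323)
P = B + -1.99·ex + -1.98·ey = (-1.5689,0.9021)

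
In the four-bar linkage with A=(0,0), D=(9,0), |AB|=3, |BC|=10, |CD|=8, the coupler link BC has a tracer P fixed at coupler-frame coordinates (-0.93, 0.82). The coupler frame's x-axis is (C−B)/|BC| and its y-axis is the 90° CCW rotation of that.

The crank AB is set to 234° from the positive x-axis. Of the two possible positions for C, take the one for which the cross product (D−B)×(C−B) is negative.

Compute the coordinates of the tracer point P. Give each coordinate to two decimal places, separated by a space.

A=(0,0), D=(9.00,0)
B = A + 3.00·(cos234°, sin234°) = (-1.7634, -2.4271)
|BD| = 11.0336
circle(B,10.00) ∩ circle(D,8.00): a=7.1482, h=6.9931
  candidates: C₊=(3.6715,5.9671) cross=77.159; C₋=(6.7480,-7.6765) cross=-77.159
  mode - wants cross < 0 → take C=(6.7480,-7.6765) (cross=-77.159)
ex = (C−B)/|BC| = (0.8511,-0.5249); ey = (0.5249,0.8511)
P = B + -0.93·ex + 0.82·ey = (-2.1245,-1.2409)

-2.12 -1.24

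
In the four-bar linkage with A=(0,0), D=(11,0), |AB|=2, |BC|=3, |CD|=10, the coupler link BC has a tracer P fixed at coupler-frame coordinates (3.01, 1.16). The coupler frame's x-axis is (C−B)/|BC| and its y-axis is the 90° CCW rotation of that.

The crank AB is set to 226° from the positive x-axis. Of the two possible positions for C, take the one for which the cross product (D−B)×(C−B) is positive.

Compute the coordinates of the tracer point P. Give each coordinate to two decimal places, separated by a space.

A=(0,0), D=(11.00,0)
B = A + 2.00·(cos226°, sin226°) = (-1.3893, -1.4387)
|BD| = 12.4726
circle(B,3.00) ∩ circle(D,10.00): a=2.5883, h=1.5168
  candidates: C₊=(1.0067,0.3666) cross=18.919; C₋=(1.3566,-2.6468) cross=-18.919
  mode + wants cross > 0 → take C=(1.0067,0.3666) (cross=18.919)
ex = (C−B)/|BC| = (0.7987,0.6018); ey = (-0.6018,0.7987)
P = B + 3.01·ex + 1.16·ey = (0.3167,1.2991)

0.32 1.30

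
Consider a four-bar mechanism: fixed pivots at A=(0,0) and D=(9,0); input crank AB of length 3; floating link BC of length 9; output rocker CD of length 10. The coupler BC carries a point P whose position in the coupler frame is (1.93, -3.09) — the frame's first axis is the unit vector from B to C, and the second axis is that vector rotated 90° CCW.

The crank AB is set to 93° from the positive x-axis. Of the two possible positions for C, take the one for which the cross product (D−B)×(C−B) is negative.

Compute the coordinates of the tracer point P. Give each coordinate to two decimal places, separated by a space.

A=(0,0), D=(9.00,0)
B = A + 3.00·(cos93°, sin93°) = (-0.1570, 2.9959)
|BD| = 9.6346
circle(B,9.00) ∩ circle(D,10.00): a=3.8313, h=8.1438
  candidates: C₊=(6.0167,9.5446) cross=78.462; C₋=(0.9520,-5.9355) cross=-78.462
  mode - wants cross < 0 → take C=(0.9520,-5.9355) (cross=-78.462)
ex = (C−B)/|BC| = (0.1232,-0.9924); ey = (0.9924,0.1232)
P = B + 1.93·ex + -3.09·ey = (-2.9856,0.6998)

-2.99 0.70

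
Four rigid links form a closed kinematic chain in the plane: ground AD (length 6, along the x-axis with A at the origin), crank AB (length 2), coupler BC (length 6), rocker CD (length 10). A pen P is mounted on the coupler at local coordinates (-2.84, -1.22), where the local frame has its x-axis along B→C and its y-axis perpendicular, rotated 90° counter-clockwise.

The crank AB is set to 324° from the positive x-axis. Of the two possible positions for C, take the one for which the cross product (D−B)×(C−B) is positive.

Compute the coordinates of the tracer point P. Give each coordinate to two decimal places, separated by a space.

A=(0,0), D=(6.00,0)
B = A + 2.00·(cos324°, sin324°) = (1.6180, -1.1756)
|BD| = 4.5369
circle(B,6.00) ∩ circle(D,10.00): a=-4.7848, h=3.6202
  candidates: C₊=(-3.9414,1.0812) cross=16.424; C₋=(-2.0653,-5.9119) cross=-16.424
  mode + wants cross > 0 → take C=(-3.9414,1.0812) (cross=16.424)
ex = (C−B)/|BC| = (-0.9266,0.3761); ey = (-0.3761,-0.9266)
P = B + -2.84·ex + -1.22·ey = (4.7084,-1.1133)

4.71 -1.11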